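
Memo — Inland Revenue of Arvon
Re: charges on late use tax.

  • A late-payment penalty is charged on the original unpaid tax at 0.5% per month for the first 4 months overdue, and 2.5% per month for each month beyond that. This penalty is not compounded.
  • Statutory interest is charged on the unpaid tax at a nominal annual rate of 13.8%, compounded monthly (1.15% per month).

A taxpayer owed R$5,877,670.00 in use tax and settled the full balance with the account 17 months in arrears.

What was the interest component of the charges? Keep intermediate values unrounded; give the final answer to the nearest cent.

Interest: R$5,877,670.00 × ((1 + 0.0115)^17 − 1) = R$5,877,670.00 × 0.2145631… = R$1,261,131.0673…

R$1,261,131.07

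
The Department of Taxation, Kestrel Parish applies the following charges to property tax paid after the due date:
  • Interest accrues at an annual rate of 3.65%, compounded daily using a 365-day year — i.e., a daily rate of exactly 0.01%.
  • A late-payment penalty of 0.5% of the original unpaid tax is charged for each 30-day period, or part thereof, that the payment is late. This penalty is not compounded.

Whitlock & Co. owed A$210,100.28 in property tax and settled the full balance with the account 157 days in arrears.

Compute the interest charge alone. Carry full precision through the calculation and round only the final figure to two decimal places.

A$3,324.44

Interest: A$210,100.28 × ((1 + 0.0001)^157 − 1) = A$210,100.28 × 0.01582310… = A$3,324.4367…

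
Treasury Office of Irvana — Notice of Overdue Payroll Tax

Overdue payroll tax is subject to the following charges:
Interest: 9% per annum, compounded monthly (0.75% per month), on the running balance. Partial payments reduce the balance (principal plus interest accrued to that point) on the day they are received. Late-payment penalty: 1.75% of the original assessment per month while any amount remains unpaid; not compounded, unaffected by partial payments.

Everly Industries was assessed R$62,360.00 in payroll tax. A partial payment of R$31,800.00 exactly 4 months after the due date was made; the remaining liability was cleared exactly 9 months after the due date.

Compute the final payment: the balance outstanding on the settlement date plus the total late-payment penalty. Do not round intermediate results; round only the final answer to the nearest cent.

R$43,508.99

Balance at month 4: R$62,360.0000 × (1 + 0.0075)^4 = R$64,251.9519…
After R$31,800.00 payment: R$64,251.9519… − R$31,800.00 = R$32,451.9519…
Balance at month 9: R$32,451.9519… × (1 + 0.0075)^5 = R$33,687.2918…
Penalty: 9 × 1.75% × R$62,360.00 = R$9,821.70
Final settlement = outstanding balance + penalty = R$33,687.2918… + R$9,821.70 = R$43,508.99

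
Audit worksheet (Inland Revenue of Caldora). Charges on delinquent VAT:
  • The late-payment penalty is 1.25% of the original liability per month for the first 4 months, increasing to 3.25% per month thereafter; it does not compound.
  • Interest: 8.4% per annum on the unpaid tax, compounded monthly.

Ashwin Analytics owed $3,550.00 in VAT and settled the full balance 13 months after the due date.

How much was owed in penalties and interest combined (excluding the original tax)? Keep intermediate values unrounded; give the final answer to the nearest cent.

Penalty, months 1–4: 4 × 1.25% × $3,550.00 = $177.50
Penalty, months 5–13: 9 × 3.25% × $3,550.00 = $1,038.38…
Interest (8.4%/yr ÷ 12 = 0.7%/month): $3,550.00 × ((1 + 0.007)^13 − 1) = $336.9725…
Penalties + interest = $1,215.8750 + $336.9725… = $1,552.85

$1,552.85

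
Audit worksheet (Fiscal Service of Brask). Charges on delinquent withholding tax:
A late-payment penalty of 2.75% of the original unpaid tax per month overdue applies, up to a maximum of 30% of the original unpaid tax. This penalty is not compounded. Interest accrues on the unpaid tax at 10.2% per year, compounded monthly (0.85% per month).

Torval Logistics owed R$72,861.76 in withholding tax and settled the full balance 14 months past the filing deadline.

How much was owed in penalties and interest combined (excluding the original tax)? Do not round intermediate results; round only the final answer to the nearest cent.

R$31,024.80

Penalty (uncapped): 14 × 2.75% × R$72,861.76 = R$28,051.78…; cap = 30% × R$72,861.76 = R$21,858.53… → penalty = R$21,858.53…
Interest: R$72,861.76 × ((1 + 0.0085)^14 − 1) = R$72,861.76 × 0.1258036… = R$9,166.2722…
Penalties + interest = R$21,858.5280 + R$9,166.2722… = R$31,024.80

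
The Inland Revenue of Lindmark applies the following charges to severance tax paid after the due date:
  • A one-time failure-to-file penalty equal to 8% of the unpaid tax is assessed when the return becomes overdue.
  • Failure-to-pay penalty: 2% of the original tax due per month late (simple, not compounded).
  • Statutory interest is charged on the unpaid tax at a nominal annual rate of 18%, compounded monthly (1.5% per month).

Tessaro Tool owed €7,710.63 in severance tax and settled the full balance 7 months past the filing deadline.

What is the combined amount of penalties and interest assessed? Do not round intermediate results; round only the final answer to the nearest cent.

€2,543.31

Failure-to-file penalty: 8% × €7,710.63 = €616.85…
Failure-to-pay penalty = 2% × €7,710.63 × 7 mo = €1,079.49…
Interest: €7,710.63 × ((1 + 0.015)^7 − 1) = €7,710.63 × 0.1098449… = €846.9735…
Penalties + interest = €1,696.3386 + €846.9735… = €2,543.31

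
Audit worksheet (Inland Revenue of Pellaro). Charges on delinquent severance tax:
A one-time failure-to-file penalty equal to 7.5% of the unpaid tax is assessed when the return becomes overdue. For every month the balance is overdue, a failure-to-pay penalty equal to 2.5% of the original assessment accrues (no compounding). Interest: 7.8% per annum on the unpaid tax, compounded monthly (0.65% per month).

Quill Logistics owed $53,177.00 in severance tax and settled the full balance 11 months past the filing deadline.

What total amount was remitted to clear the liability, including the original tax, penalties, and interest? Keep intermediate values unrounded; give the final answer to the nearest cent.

Failure-to-file penalty: 7.5% × $53,177.00 = $3,988.28…
Failure-to-pay penalty = 2.5% × $53,177.00 × 11 mo = $14,623.68…
Interest: $53,177.00 × ((1 + 0.0065)^11 − 1) = $53,177.00 × 0.0738697… = $3,928.1668…
Total = $53,177.00 + $18,611.9500 + $3,928.1668… = $75,717.12

$75,717.12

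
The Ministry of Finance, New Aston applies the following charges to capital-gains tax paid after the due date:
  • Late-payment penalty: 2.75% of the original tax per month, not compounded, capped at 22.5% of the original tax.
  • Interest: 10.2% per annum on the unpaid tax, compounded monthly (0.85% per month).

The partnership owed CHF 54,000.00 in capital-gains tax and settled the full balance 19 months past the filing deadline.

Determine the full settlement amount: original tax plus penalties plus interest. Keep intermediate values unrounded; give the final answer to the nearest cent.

CHF 75,571.41

Penalty (uncapped): 19 × 2.75% × CHF 54,000.00 = CHF 28,215.00; cap = 22.5% × CHF 54,000.00 = CHF 12,150.00 → penalty = CHF 12,150.00
Interest: CHF 54,000.00 × ((1 + 0.0085)^19 − 1) = CHF 54,000.00 × 0.1744706… = CHF 9,421.4122…
Total = CHF 54,000.00 + CHF 12,150.0000 + CHF 9,421.4122… = CHF 75,571.41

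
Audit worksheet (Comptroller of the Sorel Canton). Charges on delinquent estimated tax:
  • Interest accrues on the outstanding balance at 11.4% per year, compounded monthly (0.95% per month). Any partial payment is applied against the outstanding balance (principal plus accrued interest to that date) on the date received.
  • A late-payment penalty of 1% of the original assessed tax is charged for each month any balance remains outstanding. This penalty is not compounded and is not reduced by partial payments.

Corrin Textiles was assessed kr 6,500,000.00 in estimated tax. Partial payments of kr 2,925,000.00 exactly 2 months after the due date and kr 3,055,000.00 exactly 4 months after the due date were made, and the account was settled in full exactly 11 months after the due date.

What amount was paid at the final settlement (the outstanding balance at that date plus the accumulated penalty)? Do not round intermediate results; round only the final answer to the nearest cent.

Balance at month 2: kr 6,500,000.0000 × (1 + 0.0095)^2 = kr 6,624,086.6250
After kr 2,925,000.00 payment: kr 6,624,086.6250 − kr 2,925,000.00 = kr 3,699,086.6250
Balance at month 4: kr 3,699,086.6250 × (1 + 0.0095)^2 = kr 3,769,703.1134…
After kr 3,055,000.00 payment: kr 3,769,703.1134… − kr 3,055,000.00 = kr 714,703.1134…
Balance at month 11: kr 714,703.1134… × (1 + 0.0095)^7 = kr 763,607.0634…
Penalty: 11 × 1% × kr 6,500,000.00 = kr 715,000.00
Final settlement = outstanding balance + penalty = kr 763,607.0634… + kr 715,000.00 = kr 1,478,607.06

kr 1,478,607.06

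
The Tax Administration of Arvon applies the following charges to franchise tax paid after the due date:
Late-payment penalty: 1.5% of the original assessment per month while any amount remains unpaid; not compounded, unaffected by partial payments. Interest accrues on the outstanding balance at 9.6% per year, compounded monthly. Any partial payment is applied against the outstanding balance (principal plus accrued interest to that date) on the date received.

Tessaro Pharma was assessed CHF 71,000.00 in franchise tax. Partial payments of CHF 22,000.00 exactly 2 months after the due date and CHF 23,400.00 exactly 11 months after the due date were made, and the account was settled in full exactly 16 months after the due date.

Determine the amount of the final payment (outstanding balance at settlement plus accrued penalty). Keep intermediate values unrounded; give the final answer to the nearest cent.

Monthly rate = 9.6% ÷ 12 = 0.8%
Balance at month 2: CHF 71,000.0000 × (1 + 0.008)^2 = CHF 72,140.5440
After CHF 22,000.00 payment: CHF 72,140.5440 − CHF 22,000.00 = CHF 50,140.5440
Balance at month 11: CHF 50,140.5440 × (1 + 0.008)^9 = CHF 53,868.3695…
After CHF 23,400.00 payment: CHF 53,868.3695… − CHF 23,400.00 = CHF 30,468.3695…
Balance at month 16: CHF 30,468.3695… × (1 + 0.008)^5 = CHF 31,706.7607…
Penalty: 16 × 1.5% × CHF 71,000.00 = CHF 17,040.00
Final settlement = outstanding balance + penalty = CHF 31,706.7607… + CHF 17,040.00 = CHF 48,746.76

CHF 48,746.76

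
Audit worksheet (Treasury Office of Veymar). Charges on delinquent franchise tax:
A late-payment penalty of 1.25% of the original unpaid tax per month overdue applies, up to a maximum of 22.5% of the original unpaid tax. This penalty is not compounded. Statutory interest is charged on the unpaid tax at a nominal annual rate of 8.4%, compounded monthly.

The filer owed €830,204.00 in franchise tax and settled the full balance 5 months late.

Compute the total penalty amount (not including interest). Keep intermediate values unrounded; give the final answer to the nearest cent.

€51,887.75

Penalty: 5 × 1.25% × €830,204.00 = €51,887.75 (below the 22.5% cap of €186,795.90)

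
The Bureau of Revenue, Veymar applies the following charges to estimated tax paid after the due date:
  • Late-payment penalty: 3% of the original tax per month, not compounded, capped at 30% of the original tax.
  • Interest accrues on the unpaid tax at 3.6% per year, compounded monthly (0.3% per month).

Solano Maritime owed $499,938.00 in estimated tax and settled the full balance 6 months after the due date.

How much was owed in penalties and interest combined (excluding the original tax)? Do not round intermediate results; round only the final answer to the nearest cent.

$99,055.49

Penalty: 6 × 3% × $499,938.00 = $89,988.84 (below the 30% cap of $149,981.40)
Interest: $499,938.00 × ((1 + 0.003)^6 − 1) = $499,938.00 × 0.0181355… = $9,066.6462…
Penalties + interest = $89,988.8400 + $9,066.6462… = $99,055.49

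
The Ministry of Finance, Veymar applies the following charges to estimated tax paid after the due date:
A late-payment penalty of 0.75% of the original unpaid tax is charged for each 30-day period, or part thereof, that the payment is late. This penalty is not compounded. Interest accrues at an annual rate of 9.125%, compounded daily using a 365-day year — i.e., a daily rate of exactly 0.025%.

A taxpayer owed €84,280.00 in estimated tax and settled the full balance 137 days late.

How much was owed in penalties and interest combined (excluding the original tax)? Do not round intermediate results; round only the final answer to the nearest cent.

€6,096.72

Penalty periods: ⌈137/30⌉ = 5; penalty = 5 × 0.75% × €84,280.00 = €3,160.50
Interest: €84,280.00 × ((1 + 0.00025)^137 − 1) = €84,280.00 × 0.03483886… = €2,936.2187…
Penalties + interest = €3,160.5000 + €2,936.2187… = €6,096.72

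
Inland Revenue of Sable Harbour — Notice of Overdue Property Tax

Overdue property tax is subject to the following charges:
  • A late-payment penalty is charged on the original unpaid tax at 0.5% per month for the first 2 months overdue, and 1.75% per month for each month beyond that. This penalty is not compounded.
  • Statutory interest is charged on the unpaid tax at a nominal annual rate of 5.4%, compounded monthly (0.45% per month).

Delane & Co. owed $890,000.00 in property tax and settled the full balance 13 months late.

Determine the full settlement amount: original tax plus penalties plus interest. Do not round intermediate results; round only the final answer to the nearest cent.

Penalty, months 1–2: 2 × 0.5% × $890,000.00 = $8,900.00
Penalty, months 3–13: 11 × 1.75% × $890,000.00 = $171,325.00
Interest: $890,000.00 × ((1 + 0.0045)^13 − 1) = $890,000.00 × 0.0601059… = $53,494.2130…
Total = $890,000.00 + $180,225.0000 + $53,494.2130… = $1,123,719.21

$1,123,719.21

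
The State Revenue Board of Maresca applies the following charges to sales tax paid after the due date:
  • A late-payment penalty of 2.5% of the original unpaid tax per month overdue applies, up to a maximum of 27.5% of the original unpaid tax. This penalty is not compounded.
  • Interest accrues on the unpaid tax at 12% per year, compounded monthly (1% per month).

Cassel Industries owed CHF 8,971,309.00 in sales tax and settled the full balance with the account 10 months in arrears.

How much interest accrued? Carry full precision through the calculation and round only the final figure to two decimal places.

CHF 938,597.42

Interest: CHF 8,971,309.00 × ((1 + 0.01)^10 − 1) = CHF 8,971,309.00 × 0.1046221… = CHF 938,597.4153…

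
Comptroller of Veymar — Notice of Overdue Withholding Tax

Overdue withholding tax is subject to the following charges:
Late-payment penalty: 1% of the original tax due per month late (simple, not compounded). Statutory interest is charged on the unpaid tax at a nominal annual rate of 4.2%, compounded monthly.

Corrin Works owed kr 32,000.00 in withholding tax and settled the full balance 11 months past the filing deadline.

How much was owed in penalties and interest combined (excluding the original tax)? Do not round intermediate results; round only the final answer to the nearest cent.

Late-payment penalty: 11 × 1% × kr 32,000.00 = kr 3,520.00
Interest (4.2%/yr ÷ 12 = 0.35%/month): kr 32,000.00 × ((1 + 0.0035)^11 − 1) = kr 1,253.7880…
Penalties + interest = kr 3,520.0000 + kr 1,253.7880… = kr 4,773.79

kr 4,773.79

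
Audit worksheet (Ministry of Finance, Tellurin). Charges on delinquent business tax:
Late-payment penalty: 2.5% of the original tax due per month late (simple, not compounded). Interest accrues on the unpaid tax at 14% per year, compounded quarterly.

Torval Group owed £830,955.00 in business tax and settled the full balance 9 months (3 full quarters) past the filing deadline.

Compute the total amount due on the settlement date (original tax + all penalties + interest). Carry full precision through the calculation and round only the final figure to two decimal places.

Late-payment penalty = 2.5% × £830,955.00 × 9 mo = £186,964.88…
Interest (14%/yr ÷ 4 = 3.5%/quarter): £830,955.00 × ((1 + 0.035)^3 − 1) = £90,339.6618…
Total = £830,955.00 + £186,964.8750 + £90,339.6618… = £1,108,259.54

£1,108,259.54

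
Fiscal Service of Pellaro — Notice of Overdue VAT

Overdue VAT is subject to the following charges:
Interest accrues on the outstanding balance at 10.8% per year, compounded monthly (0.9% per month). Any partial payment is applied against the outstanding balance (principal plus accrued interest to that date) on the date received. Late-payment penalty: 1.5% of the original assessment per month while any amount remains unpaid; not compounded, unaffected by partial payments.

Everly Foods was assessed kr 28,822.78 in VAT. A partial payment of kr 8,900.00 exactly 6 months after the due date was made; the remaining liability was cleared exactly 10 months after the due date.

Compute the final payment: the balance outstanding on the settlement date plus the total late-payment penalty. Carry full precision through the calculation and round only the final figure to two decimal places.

kr 26,623.12

Balance at month 6: kr 28,822.7800 × (1 + 0.009)^6 = kr 30,414.6529…
After kr 8,900.00 payment: kr 30,414.6529… − kr 8,900.00 = kr 21,514.6529…
Balance at month 10: kr 21,514.6529… × (1 + 0.009)^4 = kr 22,299.6994…
Penalty: 10 × 1.5% × kr 28,822.78 = kr 4,323.42…
Final settlement = outstanding balance + penalty = kr 22,299.6994… + kr 4,323.42… = kr 26,623.12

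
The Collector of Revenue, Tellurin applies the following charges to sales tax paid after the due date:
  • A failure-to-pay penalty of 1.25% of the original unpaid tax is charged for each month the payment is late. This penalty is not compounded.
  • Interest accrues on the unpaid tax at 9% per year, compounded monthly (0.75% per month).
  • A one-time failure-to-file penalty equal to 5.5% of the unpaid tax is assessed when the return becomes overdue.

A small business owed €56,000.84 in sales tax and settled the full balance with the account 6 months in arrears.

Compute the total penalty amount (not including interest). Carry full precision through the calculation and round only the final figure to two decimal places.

€7,280.11

Failure-to-file penalty: 5.5% × €56,000.84 = €3,080.05…
Failure-to-pay penalty = 1.25% × €56,000.84 × 6 mo = €4,200.06…
Total penalty = €3,080.05… + €4,200.06… = €7,280.11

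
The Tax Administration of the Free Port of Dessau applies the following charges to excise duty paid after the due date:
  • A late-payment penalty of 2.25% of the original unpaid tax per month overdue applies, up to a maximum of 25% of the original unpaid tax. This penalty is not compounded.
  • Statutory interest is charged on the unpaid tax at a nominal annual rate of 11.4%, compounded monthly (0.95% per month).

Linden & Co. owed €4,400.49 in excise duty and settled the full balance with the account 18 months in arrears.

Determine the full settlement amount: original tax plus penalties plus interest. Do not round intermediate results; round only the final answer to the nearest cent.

€6,317.05

Penalty (uncapped): 18 × 2.25% × €4,400.49 = €1,782.20…; cap = 25% × €4,400.49 = €1,100.12… → penalty = €1,100.12…
Interest: €4,400.49 × ((1 + 0.0095)^18 − 1) = €4,400.49 × 0.1855335… = €816.4382…
Total = €4,400.49 + €1,100.1225 + €816.4382… = €6,317.05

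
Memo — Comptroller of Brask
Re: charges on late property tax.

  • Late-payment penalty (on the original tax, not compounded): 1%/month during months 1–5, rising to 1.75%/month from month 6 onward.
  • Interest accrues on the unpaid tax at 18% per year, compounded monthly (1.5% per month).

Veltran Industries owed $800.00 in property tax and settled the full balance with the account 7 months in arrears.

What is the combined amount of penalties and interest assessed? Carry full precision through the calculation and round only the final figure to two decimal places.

$155.88

Penalty, months 1–5: 5 × 1% × $800.00 = $40.00
Penalty, months 6–7: 2 × 1.75% × $800.00 = $28.00
Interest: $800.00 × ((1 + 0.015)^7 − 1) = $800.00 × 0.1098449… = $87.8759…
Penalties + interest = $68.0000 + $87.8759… = $155.88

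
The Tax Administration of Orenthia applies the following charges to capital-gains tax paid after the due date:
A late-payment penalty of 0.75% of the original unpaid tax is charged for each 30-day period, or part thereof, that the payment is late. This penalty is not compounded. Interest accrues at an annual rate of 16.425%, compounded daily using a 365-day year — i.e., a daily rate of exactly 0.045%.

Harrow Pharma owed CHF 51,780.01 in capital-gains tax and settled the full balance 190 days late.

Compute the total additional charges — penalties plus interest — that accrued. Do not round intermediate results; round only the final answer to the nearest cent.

CHF 7,339.33

Penalty periods: ⌈190/30⌉ = 7; penalty = 7 × 0.75% × CHF 51,780.01 = CHF 2,718.45…
Interest: CHF 51,780.01 × ((1 + 0.00045)^190 − 1) = CHF 51,780.01 × 0.08924061… = CHF 4,620.8798…
Penalties + interest = CHF 2,718.4505… + CHF 4,620.8798… = CHF 7,339.33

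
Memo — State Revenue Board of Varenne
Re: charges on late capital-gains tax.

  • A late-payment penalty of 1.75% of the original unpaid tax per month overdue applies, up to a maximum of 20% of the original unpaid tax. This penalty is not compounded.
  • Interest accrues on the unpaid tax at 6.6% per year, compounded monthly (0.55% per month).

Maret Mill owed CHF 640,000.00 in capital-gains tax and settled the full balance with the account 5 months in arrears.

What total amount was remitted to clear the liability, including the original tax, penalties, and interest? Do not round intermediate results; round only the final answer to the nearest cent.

Penalty: 5 × 1.75% × CHF 640,000.00 = CHF 56,000.00 (below the 20% cap of CHF 128,000.00)
Interest: CHF 640,000.00 × ((1 + 0.0055)^5 − 1) = CHF 640,000.00 × 0.0278042… = CHF 17,794.6677…
Total = CHF 640,000.00 + CHF 56,000.0000 + CHF 17,794.6677… = CHF 713,794.67

CHF 713,794.67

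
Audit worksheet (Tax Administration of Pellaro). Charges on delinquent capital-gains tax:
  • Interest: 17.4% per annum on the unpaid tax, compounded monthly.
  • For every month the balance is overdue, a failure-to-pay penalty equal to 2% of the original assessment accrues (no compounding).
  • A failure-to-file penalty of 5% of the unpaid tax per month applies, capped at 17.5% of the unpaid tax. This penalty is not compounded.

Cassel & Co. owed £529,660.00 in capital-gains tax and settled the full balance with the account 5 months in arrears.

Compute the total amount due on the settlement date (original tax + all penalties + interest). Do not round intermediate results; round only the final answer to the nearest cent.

£714,846.72

Failure-to-file: 5 × 5% × £529,660.00 = £132,415.00, capped at 17.5% × £529,660.00 = £92,690.50
Failure-to-pay penalty = 2% × £529,660.00 × 5 mo = £52,966.00
Interest (17.4%/yr ÷ 12 = 1.45%/month): £529,660.00 × ((1 + 0.0145)^5 − 1) = £39,530.2249…
Total = £529,660.00 + £145,656.5000 + £39,530.2249… = £714,846.72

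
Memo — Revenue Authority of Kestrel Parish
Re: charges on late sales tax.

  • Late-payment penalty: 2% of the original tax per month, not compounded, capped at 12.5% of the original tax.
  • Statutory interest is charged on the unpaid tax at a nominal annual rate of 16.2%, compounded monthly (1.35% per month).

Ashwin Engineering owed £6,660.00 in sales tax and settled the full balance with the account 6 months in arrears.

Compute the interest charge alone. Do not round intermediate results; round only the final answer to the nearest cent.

£558.00

Interest: £6,660.00 × ((1 + 0.0135)^6 − 1) = £6,660.00 × 0.0837835… = £557.9978…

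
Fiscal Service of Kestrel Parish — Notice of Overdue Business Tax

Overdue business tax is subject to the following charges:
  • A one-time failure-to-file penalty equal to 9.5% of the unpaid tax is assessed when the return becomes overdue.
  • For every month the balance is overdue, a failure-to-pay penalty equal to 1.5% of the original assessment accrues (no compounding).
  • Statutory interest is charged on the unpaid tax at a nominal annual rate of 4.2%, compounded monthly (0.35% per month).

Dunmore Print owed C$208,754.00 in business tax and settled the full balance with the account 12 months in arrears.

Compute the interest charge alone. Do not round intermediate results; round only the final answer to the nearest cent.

Interest: C$208,754.00 × ((1 + 0.0035)^12 − 1) = C$208,754.00 × 0.0428180… = C$8,938.4303…

C$8,938.43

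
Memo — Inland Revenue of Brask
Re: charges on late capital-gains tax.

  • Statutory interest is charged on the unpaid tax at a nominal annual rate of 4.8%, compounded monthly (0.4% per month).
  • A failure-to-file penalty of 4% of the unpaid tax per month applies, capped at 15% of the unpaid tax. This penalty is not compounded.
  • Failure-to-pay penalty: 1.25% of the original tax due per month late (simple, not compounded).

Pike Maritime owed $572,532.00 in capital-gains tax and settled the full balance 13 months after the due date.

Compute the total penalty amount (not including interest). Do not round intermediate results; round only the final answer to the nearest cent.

Failure-to-file: 13 × 4% × $572,532.00 = $297,716.64, capped at 15% × $572,532.00 = $85,879.80
Failure-to-pay penalty: 13 × 1.25% × $572,532.00 = $93,036.45
Total penalty = $85,879.80 + $93,036.45 = $178,916.25

$178,916.25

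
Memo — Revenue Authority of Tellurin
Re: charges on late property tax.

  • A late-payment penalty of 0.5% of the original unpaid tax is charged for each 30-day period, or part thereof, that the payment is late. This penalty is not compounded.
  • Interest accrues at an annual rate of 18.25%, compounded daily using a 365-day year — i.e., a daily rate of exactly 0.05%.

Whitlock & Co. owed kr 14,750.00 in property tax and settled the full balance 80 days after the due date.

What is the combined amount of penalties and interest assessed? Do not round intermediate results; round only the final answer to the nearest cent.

Penalty periods: ⌈80/30⌉ = 3; penalty = 3 × 0.5% × kr 14,750.00 = kr 221.25
Interest: kr 14,750.00 × ((1 + 0.0005)^80 − 1) = kr 14,750.00 × 0.04080037… = kr 601.8055…
Penalties + interest = kr 221.2500 + kr 601.8055… = kr 823.06

kr 823.06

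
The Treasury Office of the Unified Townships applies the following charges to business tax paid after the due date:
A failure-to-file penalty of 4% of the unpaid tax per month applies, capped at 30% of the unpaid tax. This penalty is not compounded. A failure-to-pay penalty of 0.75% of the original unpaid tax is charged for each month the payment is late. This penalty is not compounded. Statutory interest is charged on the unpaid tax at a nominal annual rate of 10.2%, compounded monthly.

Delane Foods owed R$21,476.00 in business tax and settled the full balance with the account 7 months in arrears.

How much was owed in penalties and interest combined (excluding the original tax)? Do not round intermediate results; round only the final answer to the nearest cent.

R$8,451.64

Failure-to-file: 7 × 4% × R$21,476.00 = R$6,013.28 (under the 30% cap)
Failure-to-pay penalty = 0.75% × R$21,476.00 × 7 mo = R$1,127.49
Interest (10.2%/yr ÷ 12 = 0.85%/month): R$21,476.00 × ((1 + 0.0085)^7 − 1) = R$1,310.8720…
Penalties + interest = R$7,140.7700 + R$1,310.8720… = R$8,451.64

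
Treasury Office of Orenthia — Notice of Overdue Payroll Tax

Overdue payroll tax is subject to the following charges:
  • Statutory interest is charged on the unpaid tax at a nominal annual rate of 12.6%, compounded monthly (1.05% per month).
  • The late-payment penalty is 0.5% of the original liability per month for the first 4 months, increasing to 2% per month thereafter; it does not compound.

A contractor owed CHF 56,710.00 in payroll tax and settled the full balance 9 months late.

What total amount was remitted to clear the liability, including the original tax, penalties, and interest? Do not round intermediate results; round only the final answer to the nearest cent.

Penalty, months 1–4: 4 × 0.5% × CHF 56,710.00 = CHF 1,134.20
Penalty, months 5–9: 5 × 2% × CHF 56,710.00 = CHF 5,671.00
Interest: CHF 56,710.00 × ((1 + 0.0105)^9 − 1) = CHF 56,710.00 × 0.0985678… = CHF 5,589.7793…
Total = CHF 56,710.00 + CHF 6,805.2000 + CHF 5,589.7793… = CHF 69,104.98

CHF 69,104.98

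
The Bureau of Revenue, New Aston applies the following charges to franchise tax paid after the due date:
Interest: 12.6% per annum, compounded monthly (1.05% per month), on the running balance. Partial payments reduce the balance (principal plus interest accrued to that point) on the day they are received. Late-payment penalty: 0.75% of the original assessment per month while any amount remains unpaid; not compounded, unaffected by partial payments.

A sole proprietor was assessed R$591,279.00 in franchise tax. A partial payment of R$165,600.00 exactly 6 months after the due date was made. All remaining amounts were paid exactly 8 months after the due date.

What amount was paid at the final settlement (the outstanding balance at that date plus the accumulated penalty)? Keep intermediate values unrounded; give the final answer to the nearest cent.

R$509,191.44

Balance at month 6: R$591,279.0000 × (1 + 0.0105)^6 = R$629,521.2025…
After R$165,600.00 payment: R$629,521.2025… − R$165,600.00 = R$463,921.2025…
Balance at month 8: R$463,921.2025… × (1 + 0.0105)^2 = R$473,714.6951…
Penalty: 8 × 0.75% × R$591,279.00 = R$35,476.74
Final settlement = outstanding balance + penalty = R$473,714.6951… + R$35,476.74 = R$509,191.44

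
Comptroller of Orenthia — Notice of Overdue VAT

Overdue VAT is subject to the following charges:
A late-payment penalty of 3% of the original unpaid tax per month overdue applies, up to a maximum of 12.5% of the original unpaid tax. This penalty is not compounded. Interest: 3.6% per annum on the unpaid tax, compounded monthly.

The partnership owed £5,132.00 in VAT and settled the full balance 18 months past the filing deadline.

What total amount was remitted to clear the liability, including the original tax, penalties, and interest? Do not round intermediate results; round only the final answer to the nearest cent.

Penalty (uncapped): 18 × 3% × £5,132.00 = £2,771.28; cap = 12.5% × £5,132.00 = £641.50 → penalty = £641.50
Interest (3.6%/yr ÷ 12 = 0.3%/month): £5,132.00 × ((1 + 0.003)^18 − 1) = £284.3091…
Total = £5,132.00 + £641.5000 + £284.3091… = £6,057.81

£6,057.81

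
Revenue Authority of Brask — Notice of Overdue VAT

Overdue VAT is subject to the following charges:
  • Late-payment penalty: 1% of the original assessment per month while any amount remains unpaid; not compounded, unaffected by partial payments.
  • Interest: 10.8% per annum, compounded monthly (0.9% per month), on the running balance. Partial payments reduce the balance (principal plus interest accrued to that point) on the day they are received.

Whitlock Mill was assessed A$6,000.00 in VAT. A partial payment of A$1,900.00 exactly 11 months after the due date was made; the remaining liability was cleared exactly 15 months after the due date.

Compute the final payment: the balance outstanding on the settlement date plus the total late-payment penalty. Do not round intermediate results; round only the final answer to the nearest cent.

Balance at month 11: A$6,000.0000 × (1 + 0.009)^11 = A$6,621.4649…
After A$1,900.00 payment: A$6,621.4649… − A$1,900.00 = A$4,721.4649…
Balance at month 15: A$4,721.4649… × (1 + 0.009)^4 = A$4,893.7460…
Penalty: 15 × 1% × A$6,000.00 = A$900.00
Final settlement = outstanding balance + penalty = A$4,893.7460… + A$900.00 = A$5,793.75

A$5,793.75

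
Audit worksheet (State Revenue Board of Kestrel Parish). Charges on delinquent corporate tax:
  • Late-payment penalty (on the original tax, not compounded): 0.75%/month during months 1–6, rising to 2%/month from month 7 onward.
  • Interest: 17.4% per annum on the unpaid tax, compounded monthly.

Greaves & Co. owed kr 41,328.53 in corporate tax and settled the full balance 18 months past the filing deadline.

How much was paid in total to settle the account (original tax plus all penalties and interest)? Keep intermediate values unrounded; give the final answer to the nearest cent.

kr 65,332.01

Penalty, months 1–6: 6 × 0.75% × kr 41,328.53 = kr 1,859.78…
Penalty, months 7–18: 12 × 2% × kr 41,328.53 = kr 9,918.85…
Interest (17.4%/yr ÷ 12 = 1.45%/month): kr 41,328.53 × ((1 + 0.0145)^18 − 1) = kr 12,224.8496…
Total = kr 41,328.53 + kr 11,778.6311… + kr 12,224.8496… = kr 65,332.01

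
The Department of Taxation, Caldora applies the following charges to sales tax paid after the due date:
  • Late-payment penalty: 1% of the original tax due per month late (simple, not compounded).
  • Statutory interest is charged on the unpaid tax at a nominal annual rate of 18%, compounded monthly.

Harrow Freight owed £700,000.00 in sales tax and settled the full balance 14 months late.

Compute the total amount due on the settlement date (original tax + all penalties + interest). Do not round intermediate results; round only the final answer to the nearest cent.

£960,229.01

Late-payment penalty: 14 × 1% × £700,000.00 = £98,000.00
Interest (18%/yr ÷ 12 = 1.5%/month): £700,000.00 × ((1 + 0.015)^14 − 1) = £162,229.0115…
Total = £700,000.00 + £98,000.0000 + £162,229.0115… = £960,229.01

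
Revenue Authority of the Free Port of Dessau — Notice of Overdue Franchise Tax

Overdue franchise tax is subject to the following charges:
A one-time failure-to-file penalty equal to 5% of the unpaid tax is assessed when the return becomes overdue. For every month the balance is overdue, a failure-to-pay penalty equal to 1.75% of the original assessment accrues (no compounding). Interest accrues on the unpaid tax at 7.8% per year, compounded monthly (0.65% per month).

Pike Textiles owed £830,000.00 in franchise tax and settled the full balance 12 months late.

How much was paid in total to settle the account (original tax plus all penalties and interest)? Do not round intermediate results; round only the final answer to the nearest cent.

Failure-to-file penalty: 5% × £830,000.00 = £41,500.00
Failure-to-pay penalty = 1.75% × £830,000.00 × 12 mo = £174,300.00
Interest: £830,000.00 × ((1 + 0.0065)^12 − 1) = £830,000.00 × 0.0808498… = £67,105.3426…
Total = £830,000.00 + £215,800.0000 + £67,105.3426… = £1,112,905.34

£1,112,905.34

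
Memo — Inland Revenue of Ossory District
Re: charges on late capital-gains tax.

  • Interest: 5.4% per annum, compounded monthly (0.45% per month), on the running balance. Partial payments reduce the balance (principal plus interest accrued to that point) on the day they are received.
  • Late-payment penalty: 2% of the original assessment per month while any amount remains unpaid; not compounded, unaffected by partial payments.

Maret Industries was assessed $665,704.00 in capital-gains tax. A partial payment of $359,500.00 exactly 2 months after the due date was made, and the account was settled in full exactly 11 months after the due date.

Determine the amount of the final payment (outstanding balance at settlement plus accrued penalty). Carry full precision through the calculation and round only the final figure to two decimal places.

$471,538.16

Balance at month 2: $665,704.0000 × (1 + 0.0045)^2 = $671,708.8165…
After $359,500.00 payment: $671,708.8165… − $359,500.00 = $312,208.8165…
Balance at month 11: $312,208.8165… × (1 + 0.0045)^9 = $325,083.2798…
Penalty: 11 × 2% × $665,704.00 = $146,454.88
Final settlement = outstanding balance + penalty = $325,083.2798… + $146,454.88 = $471,538.16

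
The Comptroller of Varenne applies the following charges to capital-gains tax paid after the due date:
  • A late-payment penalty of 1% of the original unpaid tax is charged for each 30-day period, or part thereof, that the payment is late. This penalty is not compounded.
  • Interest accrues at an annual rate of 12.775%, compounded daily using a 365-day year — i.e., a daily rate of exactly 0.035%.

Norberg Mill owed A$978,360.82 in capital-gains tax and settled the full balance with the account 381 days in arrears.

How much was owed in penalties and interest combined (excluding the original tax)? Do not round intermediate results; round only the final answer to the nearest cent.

A$266,723.85

Penalty periods: ⌈381/30⌉ = 13; penalty = 13 × 1% × A$978,360.82 = A$127,186.91…
Interest: A$978,360.82 × ((1 + 0.00035)^381 − 1) = A$978,360.82 × 0.14262320… = A$139,536.9481…
Penalties + interest = A$127,186.9066 + A$139,536.9481… = A$266,723.85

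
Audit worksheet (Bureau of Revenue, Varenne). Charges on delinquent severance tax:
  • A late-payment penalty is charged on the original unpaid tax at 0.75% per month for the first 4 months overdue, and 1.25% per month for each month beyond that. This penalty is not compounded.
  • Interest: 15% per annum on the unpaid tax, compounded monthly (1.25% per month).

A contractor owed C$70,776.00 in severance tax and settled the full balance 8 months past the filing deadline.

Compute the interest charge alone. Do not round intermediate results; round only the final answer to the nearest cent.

C$7,395.11

Interest: C$70,776.00 × ((1 + 0.0125)^8 − 1) = C$70,776.00 × 0.1044861… = C$7,395.1083…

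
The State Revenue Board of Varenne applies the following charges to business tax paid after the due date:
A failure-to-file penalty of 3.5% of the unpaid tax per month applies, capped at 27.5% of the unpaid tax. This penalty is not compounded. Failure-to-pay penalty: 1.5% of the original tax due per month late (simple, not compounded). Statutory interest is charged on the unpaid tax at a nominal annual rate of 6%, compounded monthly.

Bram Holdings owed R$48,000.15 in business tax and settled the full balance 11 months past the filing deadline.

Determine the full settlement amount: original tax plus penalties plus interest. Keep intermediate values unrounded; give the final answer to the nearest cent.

R$71,827.22

Failure-to-file: 11 × 3.5% × R$48,000.15 = R$18,480.06…, capped at 27.5% × R$48,000.15 = R$13,200.04…
Failure-to-pay penalty: 11 × 1.5% × R$48,000.15 = R$7,920.02…
Interest (6%/yr ÷ 12 = 0.5%/month): R$48,000.15 × ((1 + 0.005)^11 − 1) = R$2,707.0084…
Total = R$48,000.15 + R$21,120.0660 + R$2,707.0084… = R$71,827.22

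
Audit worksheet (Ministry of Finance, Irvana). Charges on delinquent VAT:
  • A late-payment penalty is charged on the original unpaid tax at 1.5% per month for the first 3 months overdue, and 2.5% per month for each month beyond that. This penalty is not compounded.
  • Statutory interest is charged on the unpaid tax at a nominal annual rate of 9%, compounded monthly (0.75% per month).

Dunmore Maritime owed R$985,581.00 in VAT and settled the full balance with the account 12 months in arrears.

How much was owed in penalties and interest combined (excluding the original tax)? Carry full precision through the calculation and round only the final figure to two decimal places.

Penalty, months 1–3: 3 × 1.5% × R$985,581.00 = R$44,351.15…
Penalty, months 4–12: 9 × 2.5% × R$985,581.00 = R$221,755.73…
Interest: R$985,581.00 × ((1 + 0.0075)^12 − 1) = R$985,581.00 × 0.0938069… = R$92,454.2960…
Penalties + interest = R$266,106.8700 + R$92,454.2960… = R$358,561.17

R$358,561.17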